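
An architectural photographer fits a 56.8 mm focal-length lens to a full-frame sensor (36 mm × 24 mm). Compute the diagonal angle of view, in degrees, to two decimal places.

Sensor diagonal = √(36² + 24²) = √1872.0000 ≈ 43.2666 mm.
Angle of view α = 2·arctan(d/2f) with d = 43.2666 mm and f = 56.8 mm.
d/2f = 0.38087; arctan(0.38087) ≈ 20.8502°, so α ≈ 41.7005°.

41.70°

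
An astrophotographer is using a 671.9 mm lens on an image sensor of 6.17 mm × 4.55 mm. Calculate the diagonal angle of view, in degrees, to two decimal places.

Sensor diagonal = √(6.17² + 4.55²) = √58.7714 ≈ 7.6663 mm.
Angle of view α = 2·arctan(d/2f) with d = 7.6663 mm and f = 671.9 mm.
d/2f = 0.00570; arctan(0.00570) ≈ 0.3269°, so α ≈ 0.6537°.

0.65°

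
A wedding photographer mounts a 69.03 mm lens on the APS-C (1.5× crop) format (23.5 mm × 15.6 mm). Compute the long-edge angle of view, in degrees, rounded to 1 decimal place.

19.3°

Angle of view α = 2·arctan(w/2f) with w = 23.5 mm and f = 69.03 mm.
w/2f = 0.17022; arctan(0.17022) ≈ 9.6601°, so α ≈ 19.3201°.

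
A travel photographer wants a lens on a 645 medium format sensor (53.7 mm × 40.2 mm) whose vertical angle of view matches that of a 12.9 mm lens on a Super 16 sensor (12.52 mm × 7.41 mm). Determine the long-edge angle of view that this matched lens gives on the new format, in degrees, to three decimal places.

Equal vertical AOV ⇒ f₂ = f₁ · 40.2/7.41 = 12.9 × 5.42510 ≈ 69.9838 mm.
Long-edge AOV on the new format = 2·arctan(53.7 / (2 × 69.9838)) = 2·arctan(0.38366) ≈ 41.9796°.

41.980°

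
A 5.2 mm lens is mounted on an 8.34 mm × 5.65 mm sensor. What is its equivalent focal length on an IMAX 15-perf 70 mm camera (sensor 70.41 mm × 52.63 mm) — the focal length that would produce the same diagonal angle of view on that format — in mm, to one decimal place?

Sensor diagonal = √(8.34² + 5.65²) = √101.4781 ≈ 10.0736 mm.
Sensor diagonal = √(70.41² + 52.63²) = √7727.4850 ≈ 87.9061 mm.
Equal angle of view means equal diagonal/f ratio, so f₂ = f₁ · (diagonal₂/diagonal₁) = 5.2 × 87.9061/10.0736.
f₂ = 5.2 × 8.72636 ≈ 45.377 mm.

45.4 mm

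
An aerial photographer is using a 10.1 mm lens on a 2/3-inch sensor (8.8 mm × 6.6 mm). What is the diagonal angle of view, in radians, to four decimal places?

0.9973 rad

Sensor diagonal = √(8.8² + 6.6²) = √121.0000 ≈ 11.0000 mm.
Angle of view α = 2·arctan(d/2f) with d = 11.0000 mm and f = 10.1 mm.
d/2f = 0.54455; arctan(0.54455) ≈ 0.4987 rad, so α ≈ 0.9973 rad.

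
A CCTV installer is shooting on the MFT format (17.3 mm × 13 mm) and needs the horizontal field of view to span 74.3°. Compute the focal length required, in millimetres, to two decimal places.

From α = 2·arctan(w/2f) we get f = w / (2·tan(α/2)).
With w = 17.3 mm and α/2 = 37.15°, tan(α/2) ≈ 0.75767, so f ≈ 17.3 / 1.51533 ≈ 11.4166 mm.

11.42 mm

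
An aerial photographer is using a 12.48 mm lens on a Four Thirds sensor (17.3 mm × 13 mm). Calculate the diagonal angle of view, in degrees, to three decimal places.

81.850°

Sensor diagonal = √(17.3² + 13²) = √468.2900 ≈ 21.6400 mm.
Angle of view α = 2·arctan(d/2f) with d = 21.6400 mm and f = 12.48 mm.
d/2f = 0.86699; arctan(0.86699) ≈ 40.9249°, so α ≈ 81.8498°.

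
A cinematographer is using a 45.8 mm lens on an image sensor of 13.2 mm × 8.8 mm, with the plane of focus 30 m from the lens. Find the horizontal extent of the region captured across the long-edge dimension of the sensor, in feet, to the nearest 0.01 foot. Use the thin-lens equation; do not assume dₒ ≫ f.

28.32 ft

dₒ: 30 m = 30000 mm.
Similar triangles through the lens centre give W/dₒ = w/dᵢ; with 1/f = 1/dₒ + 1/dᵢ this gives W = w·(dₒ − f)/f.
W = 13.2 mm × (30000 − 45.8) / 45.8 = 13.2 × 654.0218 ≈ 8633.088 mm = 8633.088/304.8 ft = 28.3238 ft.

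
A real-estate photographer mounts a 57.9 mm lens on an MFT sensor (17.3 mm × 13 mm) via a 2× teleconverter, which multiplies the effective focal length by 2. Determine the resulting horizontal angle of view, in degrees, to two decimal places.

8.54°

Effective focal length f = 57.9 × 2 = 115.8 mm.
α = 2·arctan(17.3 / (2 × 115.8)) = 2·arctan(0.07470) ≈ 8.5439°.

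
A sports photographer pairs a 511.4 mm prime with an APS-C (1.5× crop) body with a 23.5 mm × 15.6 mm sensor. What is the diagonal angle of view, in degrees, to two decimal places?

Sensor diagonal = √(23.5² + 15.6²) = √795.6100 ≈ 28.2066 mm.
Angle of view α = 2·arctan(d/2f) with d = 28.2066 mm and f = 511.4 mm.
d/2f = 0.02758; arctan(0.02758) ≈ 1.5797°, so α ≈ 3.1594°.

3.16°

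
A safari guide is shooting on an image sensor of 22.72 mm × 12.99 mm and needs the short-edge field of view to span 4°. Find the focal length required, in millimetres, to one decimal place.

186.0 mm

From α = 2·arctan(h/2f) we get f = h / (2·tan(α/2)).
With h = 12.99 mm and α/2 = 2°, tan(α/2) ≈ 0.03492, so f ≈ 12.99 / 0.06984 ≈ 185.9925 mm.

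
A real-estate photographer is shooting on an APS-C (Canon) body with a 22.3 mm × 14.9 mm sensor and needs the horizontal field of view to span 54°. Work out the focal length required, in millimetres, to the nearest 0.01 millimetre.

From α = 2·arctan(w/2f) we get f = w / (2·tan(α/2)).
With w = 22.3 mm and α/2 = 27°, tan(α/2) ≈ 0.50953, so f ≈ 22.3 / 1.01905 ≈ 21.8831 mm.

21.88 mm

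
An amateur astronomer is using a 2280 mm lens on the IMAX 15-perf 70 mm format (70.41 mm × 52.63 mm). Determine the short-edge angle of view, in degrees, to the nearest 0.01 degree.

1.32°

Angle of view α = 2·arctan(h/2f) with h = 52.63 mm and f = 2280 mm.
h/2f = 0.01154; arctan(0.01154) ≈ 0.6613°, so α ≈ 1.3225°.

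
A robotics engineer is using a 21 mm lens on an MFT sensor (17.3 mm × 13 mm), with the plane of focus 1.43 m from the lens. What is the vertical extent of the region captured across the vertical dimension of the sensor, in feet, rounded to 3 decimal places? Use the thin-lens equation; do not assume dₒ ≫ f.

dₒ: 1.43 m = 1430 mm.
Similar triangles through the lens centre give W/dₒ = h/dᵢ; with 1/f = 1/dₒ + 1/dᵢ this gives W = h·(dₒ − f)/f.
W = 13 mm × (1430 − 21) / 21 = 13 × 67.0952 ≈ 872.238 mm = 872.238/304.8 ft = 2.86167 ft.

2.862 ft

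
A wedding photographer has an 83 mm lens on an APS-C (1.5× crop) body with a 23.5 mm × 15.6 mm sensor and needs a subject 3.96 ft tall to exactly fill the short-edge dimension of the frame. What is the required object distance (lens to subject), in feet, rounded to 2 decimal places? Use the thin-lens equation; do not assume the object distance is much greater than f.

21.34 ft

W: 3.96 ft × 304.8 mm/ft = 1207.01 mm.
Magnification m = h/W = dᵢ/dₒ; combined with 1/f = 1/dₒ + 1/dᵢ this gives dₒ = f·(1 + W/h).
dₒ = 83 mm × (1 + 1207.01/15.6) = 83 × 78.3723 ≈ 6504.901 mm = 6504.901/304.8 ft = 21.3415 ft.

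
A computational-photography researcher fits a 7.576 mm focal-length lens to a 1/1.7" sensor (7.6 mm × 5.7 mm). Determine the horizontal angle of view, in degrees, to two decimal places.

Angle of view α = 2·arctan(w/2f) with w = 7.6 mm and f = 7.576 mm.
w/2f = 0.50158; arctan(0.50158) ≈ 26.6376°, so α ≈ 53.2752°.

53.28°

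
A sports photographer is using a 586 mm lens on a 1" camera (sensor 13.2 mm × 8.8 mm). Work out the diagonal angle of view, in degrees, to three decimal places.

1.551°

Sensor diagonal = √(13.2² + 8.8²) = √251.6800 ≈ 15.8644 mm.
Angle of view α = 2·arctan(d/2f) with d = 15.8644 mm and f = 586 mm.
d/2f = 0.01354; arctan(0.01354) ≈ 0.7755°, so α ≈ 1.5510°.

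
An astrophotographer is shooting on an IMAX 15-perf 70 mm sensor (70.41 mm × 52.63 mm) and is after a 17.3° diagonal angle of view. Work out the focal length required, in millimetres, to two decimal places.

Sensor diagonal = √(70.41² + 52.63²) = √7727.4850 ≈ 87.9061 mm.
From α = 2·arctan(d/2f) we get f = d / (2·tan(α/2)).
With d = 87.9061 mm and α/2 = 8.65°, tan(α/2) ≈ 0.15213, so f ≈ 87.9061 / 0.30426 ≈ 288.9206 mm.

288.92 mm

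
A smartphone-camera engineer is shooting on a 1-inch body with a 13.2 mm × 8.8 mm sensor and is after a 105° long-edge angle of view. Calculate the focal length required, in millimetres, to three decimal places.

5.064 mm

From α = 2·arctan(w/2f) we get f = w / (2·tan(α/2)).
With w = 13.2 mm and α/2 = 52.5°, tan(α/2) ≈ 1.30323, so f ≈ 13.2 / 2.60645 ≈ 5.0644 mm.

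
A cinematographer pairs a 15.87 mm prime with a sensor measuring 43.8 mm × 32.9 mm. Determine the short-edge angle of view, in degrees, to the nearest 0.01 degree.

Angle of view α = 2·arctan(h/2f) with h = 32.9 mm and f = 15.87 mm.
h/2f = 1.03655; arctan(1.03655) ≈ 46.0281°, so α ≈ 92.0562°.

92.06°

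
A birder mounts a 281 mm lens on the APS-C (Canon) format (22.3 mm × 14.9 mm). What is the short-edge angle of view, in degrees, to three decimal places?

Angle of view α = 2·arctan(h/2f) with h = 14.9 mm and f = 281 mm.
h/2f = 0.02651; arctan(0.02651) ≈ 1.5187°, so α ≈ 3.0374°.

3.037°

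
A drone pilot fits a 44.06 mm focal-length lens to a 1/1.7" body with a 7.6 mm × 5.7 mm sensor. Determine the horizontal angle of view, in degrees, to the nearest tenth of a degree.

Angle of view α = 2·arctan(w/2f) with w = 7.6 mm and f = 44.06 mm.
w/2f = 0.08625; arctan(0.08625) ≈ 4.9293°, so α ≈ 9.8587°.

9.9°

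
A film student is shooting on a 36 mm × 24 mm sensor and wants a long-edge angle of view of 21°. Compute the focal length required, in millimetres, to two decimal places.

From α = 2·arctan(w/2f) we get f = w / (2·tan(α/2)).
With w = 36 mm and α/2 = 10.5°, tan(α/2) ≈ 0.18534, so f ≈ 36 / 0.37068 ≈ 97.1193 mm.

97.12 mm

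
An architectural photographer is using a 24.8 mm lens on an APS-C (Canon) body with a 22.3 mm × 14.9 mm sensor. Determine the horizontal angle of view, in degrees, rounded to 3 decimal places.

48.417°

Angle of view α = 2·arctan(w/2f) with w = 22.3 mm and f = 24.8 mm.
w/2f = 0.44960; arctan(0.44960) ≈ 24.2085°, so α ≈ 48.4171°.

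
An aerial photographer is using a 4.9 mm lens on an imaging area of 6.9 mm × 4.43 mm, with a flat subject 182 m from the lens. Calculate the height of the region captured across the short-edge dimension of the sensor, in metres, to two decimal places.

dₒ: 182 m = 182000 mm.
Similar triangles through the lens centre give W/dₒ = h/dᵢ; with 1/f = 1/dₒ + 1/dᵢ this gives W = h·(dₒ − f)/f.
W = 4.43 mm × (182000 − 4.9) / 4.9 = 4.43 × 37141.8571 ≈ 164538.427 mm = 164.538 m.

164.54 m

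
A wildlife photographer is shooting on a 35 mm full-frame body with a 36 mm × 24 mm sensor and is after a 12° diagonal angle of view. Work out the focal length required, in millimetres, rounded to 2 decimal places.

205.83 mm

Sensor diagonal = √(36² + 24²) = √1872.0000 ≈ 43.2666 mm.
From α = 2·arctan(d/2f) we get f = d / (2·tan(α/2)).
With d = 43.2666 mm and α/2 = 6°, tan(α/2) ≈ 0.10510, so f ≈ 43.2666 / 0.21021 ≈ 205.8272 mm.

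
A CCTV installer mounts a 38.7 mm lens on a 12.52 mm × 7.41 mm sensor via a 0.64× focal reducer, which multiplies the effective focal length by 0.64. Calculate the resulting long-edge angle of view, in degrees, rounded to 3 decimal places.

Effective focal length f = 38.7 × 0.64 = 24.768 mm.
α = 2·arctan(12.52 / (2 × 24.768)) = 2·arctan(0.25275) ≈ 28.3684°.

28.368°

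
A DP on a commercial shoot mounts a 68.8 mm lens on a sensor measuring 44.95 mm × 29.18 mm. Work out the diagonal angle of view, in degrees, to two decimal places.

42.56°

Sensor diagonal = √(44.95² + 29.18²) = √2871.9749 ≈ 53.5908 mm.
Angle of view α = 2·arctan(d/2f) with d = 53.5908 mm and f = 68.8 mm.
d/2f = 0.38947; arctan(0.38947) ≈ 21.2793°, so α ≈ 42.5587°.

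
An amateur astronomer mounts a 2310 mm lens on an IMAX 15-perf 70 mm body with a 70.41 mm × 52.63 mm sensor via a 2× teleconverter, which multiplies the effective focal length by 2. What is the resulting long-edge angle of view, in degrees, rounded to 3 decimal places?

Effective focal length f = 2310 × 2 = 4620 mm.
α = 2·arctan(70.41 / (2 × 4620)) = 2·arctan(0.00762) ≈ 0.8732°.

0.873°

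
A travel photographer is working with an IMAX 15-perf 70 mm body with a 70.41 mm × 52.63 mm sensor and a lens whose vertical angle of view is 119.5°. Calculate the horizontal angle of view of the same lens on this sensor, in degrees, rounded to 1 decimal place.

From the vertical AOV: f = 52.63 / (2·tan(59.75°)) = 52.63 / 3.42946 ≈ 15.3465 mm.
Horizontal AOV = 2·arctan(70.41 / (2 × 15.3465)) = 2·arctan(2.29402) ≈ 132.8936°.

132.9°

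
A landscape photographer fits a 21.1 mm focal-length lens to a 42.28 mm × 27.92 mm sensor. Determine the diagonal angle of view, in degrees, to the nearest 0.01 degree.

100.42°

Sensor diagonal = √(42.28² + 27.92²) = √2567.1248 ≈ 50.6668 mm.
Angle of view α = 2·arctan(d/2f) with d = 50.6668 mm and f = 21.1 mm.
d/2f = 1.20064; arctan(1.20064) ≈ 50.2093°, so α ≈ 100.4187°.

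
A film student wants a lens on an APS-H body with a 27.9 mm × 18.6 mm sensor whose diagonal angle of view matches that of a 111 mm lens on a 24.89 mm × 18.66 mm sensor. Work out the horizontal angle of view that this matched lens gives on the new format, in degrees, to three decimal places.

13.300°

Sensor diagonal = √(24.89² + 18.66²) = √967.7077 ≈ 31.1080 mm.
Sensor diagonal = √(27.9² + 18.6²) = √1124.3700 ≈ 33.5316 mm.
Equal diagonal AOV ⇒ f₂ = f₁ · 33.5316/31.1080 = 111 × 1.07791 ≈ 119.6480 mm.
Horizontal AOV on the new format = 2·arctan(27.9 / (2 × 119.6480)) = 2·arctan(0.11659) ≈ 13.3004°.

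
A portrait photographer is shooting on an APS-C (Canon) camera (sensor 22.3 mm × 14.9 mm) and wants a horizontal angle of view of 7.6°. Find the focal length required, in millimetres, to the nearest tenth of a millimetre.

167.9 mm

From α = 2·arctan(w/2f) we get f = w / (2·tan(α/2)).
With w = 22.3 mm and α/2 = 3.8°, tan(α/2) ≈ 0.06642, so f ≈ 22.3 / 0.13284 ≈ 167.8713 mm.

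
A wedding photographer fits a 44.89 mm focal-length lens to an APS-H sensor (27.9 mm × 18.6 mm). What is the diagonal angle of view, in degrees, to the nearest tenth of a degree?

41.0°

Sensor diagonal = √(27.9² + 18.6²) = √1124.3700 ≈ 33.5316 mm.
Angle of view α = 2·arctan(d/2f) with d = 33.5316 mm and f = 44.89 mm.
d/2f = 0.37349; arctan(0.37349) ≈ 20.4800°, so α ≈ 40.9600°.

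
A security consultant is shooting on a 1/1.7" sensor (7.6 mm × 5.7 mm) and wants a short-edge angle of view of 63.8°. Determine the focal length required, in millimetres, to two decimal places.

4.58 mm

From α = 2·arctan(h/2f) we get f = h / (2·tan(α/2)).
With h = 5.7 mm and α/2 = 31.9°, tan(α/2) ≈ 0.62245, so f ≈ 5.7 / 1.24489 ≈ 4.5787 mm.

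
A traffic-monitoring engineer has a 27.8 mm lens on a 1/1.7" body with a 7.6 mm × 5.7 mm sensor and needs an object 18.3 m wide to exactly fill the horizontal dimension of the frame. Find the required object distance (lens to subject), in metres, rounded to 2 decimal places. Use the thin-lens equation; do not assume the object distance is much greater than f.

W: 18.3 m = 18300 mm.
Magnification m = w/W = dᵢ/dₒ; combined with 1/f = 1/dₒ + 1/dᵢ this gives dₒ = f·(1 + W/w).
dₒ = 27.8 mm × (1 + 18300/7.6) = 27.8 × 2408.8947 ≈ 66967.274 mm = 66.9673 m.

66.97 m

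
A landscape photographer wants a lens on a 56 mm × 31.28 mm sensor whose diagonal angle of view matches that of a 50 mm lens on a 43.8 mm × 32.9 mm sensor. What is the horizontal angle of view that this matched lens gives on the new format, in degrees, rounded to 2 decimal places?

Sensor diagonal = √(43.8² + 32.9²) = √3000.8500 ≈ 54.7800 mm.
Sensor diagonal = √(56² + 31.28²) = √4114.4384 ≈ 64.1439 mm.
Equal diagonal AOV ⇒ f₂ = f₁ · 64.1439/54.7800 = 50 × 1.17094 ≈ 58.5468 mm.
Horizontal AOV on the new format = 2·arctan(56 / (2 × 58.5468)) = 2·arctan(0.47825) ≈ 51.1189°.

51.12°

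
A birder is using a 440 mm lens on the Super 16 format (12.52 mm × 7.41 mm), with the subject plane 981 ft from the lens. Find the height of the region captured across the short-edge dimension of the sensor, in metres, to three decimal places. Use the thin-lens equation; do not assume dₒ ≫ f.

dₒ: 981 ft × 304.8 mm/ft = 299008.79 mm.
Similar triangles through the lens centre give W/dₒ = h/dᵢ; with 1/f = 1/dₒ + 1/dᵢ this gives W = h·(dₒ − f)/f.
W = 7.41 mm × (299009 − 440) / 440 = 7.41 × 678.5654 ≈ 5028.170 mm = 5.02817 m.

5.028 m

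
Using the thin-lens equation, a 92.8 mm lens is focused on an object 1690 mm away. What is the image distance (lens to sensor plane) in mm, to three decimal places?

1/dᵢ = 1/f − 1/dₒ = 1/92.8 − 1/1690 = 0.0101841 mm⁻¹.
dᵢ = 1/0.0101841 ≈ 98.1918 mm.

98.192 mm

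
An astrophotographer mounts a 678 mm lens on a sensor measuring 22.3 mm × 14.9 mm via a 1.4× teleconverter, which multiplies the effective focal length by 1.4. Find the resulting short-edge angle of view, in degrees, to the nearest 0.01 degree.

0.90°

Effective focal length f = 678 × 1.4 = 949.2 mm.
α = 2·arctan(14.9 / (2 × 949.2)) = 2·arctan(0.00785) ≈ 0.8994°.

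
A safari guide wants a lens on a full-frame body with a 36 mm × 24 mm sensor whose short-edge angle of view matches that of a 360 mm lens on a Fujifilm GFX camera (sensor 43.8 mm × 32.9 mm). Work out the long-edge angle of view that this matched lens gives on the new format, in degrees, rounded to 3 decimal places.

7.842°

Equal short-edge AOV ⇒ f₂ = f₁ · 24/32.9 = 360 × 0.72948 ≈ 262.6140 mm.
Long-edge AOV on the new format = 2·arctan(36 / (2 × 262.6140)) = 2·arctan(0.06854) ≈ 7.8420°.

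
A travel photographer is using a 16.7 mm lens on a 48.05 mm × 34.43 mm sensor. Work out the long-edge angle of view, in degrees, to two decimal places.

Angle of view α = 2·arctan(w/2f) with w = 48.05 mm and f = 16.7 mm.
w/2f = 1.43862; arctan(1.43862) ≈ 55.1965°, so α ≈ 110.3930°.

110.39°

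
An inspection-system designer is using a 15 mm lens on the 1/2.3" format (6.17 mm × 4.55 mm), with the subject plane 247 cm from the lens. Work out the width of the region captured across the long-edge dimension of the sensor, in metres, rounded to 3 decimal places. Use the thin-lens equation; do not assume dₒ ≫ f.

1.010 m

dₒ: 247 cm = 2470 mm.
Similar triangles through the lens centre give W/dₒ = w/dᵢ; with 1/f = 1/dₒ + 1/dᵢ this gives W = w·(dₒ − f)/f.
W = 6.17 mm × (2470 − 15) / 15 = 6.17 × 163.6667 ≈ 1009.823 mm = 1.00982 m.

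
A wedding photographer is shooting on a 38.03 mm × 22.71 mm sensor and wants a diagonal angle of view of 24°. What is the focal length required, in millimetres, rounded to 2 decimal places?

104.20 mm

Sensor diagonal = √(38.03² + 22.71²) = √1962.0250 ≈ 44.2948 mm.
From α = 2·arctan(d/2f) we get f = d / (2·tan(α/2)).
With d = 44.2948 mm and α/2 = 12°, tan(α/2) ≈ 0.21256, so f ≈ 44.2948 / 0.42511 ≈ 104.1952 mm.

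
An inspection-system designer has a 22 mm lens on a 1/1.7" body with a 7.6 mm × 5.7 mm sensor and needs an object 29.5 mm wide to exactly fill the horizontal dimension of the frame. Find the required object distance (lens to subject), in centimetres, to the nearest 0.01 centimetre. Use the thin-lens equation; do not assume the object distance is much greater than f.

Magnification m = w/W = dᵢ/dₒ; combined with 1/f = 1/dₒ + 1/dᵢ this gives dₒ = f·(1 + W/w).
dₒ = 22 mm × (1 + 29.5/7.6) = 22 × 4.8816 ≈ 107.395 mm = 10.7395 cm.

10.74 cm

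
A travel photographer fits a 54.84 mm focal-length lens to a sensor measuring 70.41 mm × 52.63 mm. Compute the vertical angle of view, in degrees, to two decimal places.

Angle of view α = 2·arctan(h/2f) with h = 52.63 mm and f = 54.84 mm.
h/2f = 0.47985; arctan(0.47985) ≈ 25.6340°, so α ≈ 51.2681°.

51.27°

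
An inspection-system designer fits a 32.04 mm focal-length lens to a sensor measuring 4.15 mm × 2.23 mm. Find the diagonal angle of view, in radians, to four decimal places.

0.1468 rad

Sensor diagonal = √(4.15² + 2.23²) = √22.1954 ≈ 4.7112 mm.
Angle of view α = 2·arctan(d/2f) with d = 4.7112 mm and f = 32.04 mm.
d/2f = 0.07352; arctan(0.07352) ≈ 0.0734 rad, so α ≈ 0.1468 rad.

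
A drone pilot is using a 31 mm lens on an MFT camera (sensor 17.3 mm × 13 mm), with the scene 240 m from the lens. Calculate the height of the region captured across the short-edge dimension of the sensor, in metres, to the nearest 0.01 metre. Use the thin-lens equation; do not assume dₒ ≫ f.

dₒ: 240 m = 240000 mm.
Similar triangles through the lens centre give W/dₒ = h/dᵢ; with 1/f = 1/dₒ + 1/dᵢ this gives W = h·(dₒ − f)/f.
W = 13 mm × (240000 − 31) / 31 = 13 × 7740.9355 ≈ 100632.161 mm = 100.632 m.

100.63 m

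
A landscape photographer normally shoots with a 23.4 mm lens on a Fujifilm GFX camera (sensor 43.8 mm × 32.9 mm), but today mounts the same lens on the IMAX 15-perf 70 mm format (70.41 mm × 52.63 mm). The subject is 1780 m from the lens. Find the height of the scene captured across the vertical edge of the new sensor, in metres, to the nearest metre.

4003 m

The focal length stays 23.4 mm; the relevant sensor dimension is now h = 52.63 mm. Object distance dₒ = 1780 m = 1.78e+06 mm.
Thin-lens field height W = h·(dₒ − f)/f = 52.63 × (1.78e+06 − 23.4)/23.4 ≈ 4003426.002 mm = 4003.43 m.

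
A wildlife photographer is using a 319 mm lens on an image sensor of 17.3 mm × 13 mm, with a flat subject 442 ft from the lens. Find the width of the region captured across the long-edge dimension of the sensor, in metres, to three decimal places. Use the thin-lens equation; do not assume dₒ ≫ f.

dₒ: 442 ft × 304.8 mm/ft = 134721.60 mm.
Similar triangles through the lens centre give W/dₒ = w/dᵢ; with 1/f = 1/dₒ + 1/dᵢ this gives W = w·(dₒ − f)/f.
W = 17.3 mm × (134722 − 319) / 319 = 17.3 × 421.3248 ≈ 7288.918 mm = 7.28892 m.

7.289 m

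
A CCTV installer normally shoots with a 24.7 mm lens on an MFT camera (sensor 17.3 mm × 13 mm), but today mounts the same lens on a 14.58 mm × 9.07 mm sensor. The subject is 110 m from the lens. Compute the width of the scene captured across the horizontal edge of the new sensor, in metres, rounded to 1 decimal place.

The focal length stays 24.7 mm; the relevant sensor dimension is now w = 14.58 mm. Object distance dₒ = 110 m = 110000 mm.
Thin-lens field width W = w·(dₒ − f)/f = 14.58 × (110000 − 24.7)/24.7 ≈ 64916.594 mm = 64.9166 m.

64.9 m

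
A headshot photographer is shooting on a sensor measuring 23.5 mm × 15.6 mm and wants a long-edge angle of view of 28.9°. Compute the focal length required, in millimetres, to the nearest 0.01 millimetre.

45.60 mm

From α = 2·arctan(w/2f) we get f = w / (2·tan(α/2)).
With w = 23.5 mm and α/2 = 14.45°, tan(α/2) ≈ 0.25769, so f ≈ 23.5 / 0.51537 ≈ 45.5980 mm.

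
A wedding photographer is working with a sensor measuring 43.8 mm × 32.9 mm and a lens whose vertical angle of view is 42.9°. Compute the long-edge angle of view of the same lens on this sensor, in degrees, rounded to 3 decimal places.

55.226°

From the vertical AOV: f = 32.9 / (2·tan(21.45°)) = 32.9 / 0.78581 ≈ 41.8679 mm.
Long-edge AOV = 2·arctan(43.8 / (2 × 41.8679)) = 2·arctan(0.52307) ≈ 55.2258°.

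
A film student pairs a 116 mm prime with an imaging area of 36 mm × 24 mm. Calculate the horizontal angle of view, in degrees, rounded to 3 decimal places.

Angle of view α = 2·arctan(w/2f) with w = 36 mm and f = 116 mm.
w/2f = 0.15517; arctan(0.15517) ≈ 8.8204°, so α ≈ 17.6408°.

17.641°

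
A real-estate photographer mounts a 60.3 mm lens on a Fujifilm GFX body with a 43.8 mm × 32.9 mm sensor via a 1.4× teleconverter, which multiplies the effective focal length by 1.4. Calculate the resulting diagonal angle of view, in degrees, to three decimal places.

Effective focal length f = 60.3 × 1.4 = 84.42 mm.
Sensor diagonal = √(43.8² + 32.9²) = √3000.8500 ≈ 54.7800 mm.
α = 2·arctan(54.780 / (2 × 84.42)) = 2·arctan(0.32445) ≈ 35.9512°.

35.951°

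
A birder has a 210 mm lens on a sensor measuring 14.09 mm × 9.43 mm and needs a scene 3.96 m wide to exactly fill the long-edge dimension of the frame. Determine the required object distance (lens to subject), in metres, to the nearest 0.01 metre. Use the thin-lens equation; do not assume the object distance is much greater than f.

59.23 m

W: 3.96 m = 3960 mm.
Magnification m = w/W = dᵢ/dₒ; combined with 1/f = 1/dₒ + 1/dᵢ this gives dₒ = f·(1 + W/w).
dₒ = 210 mm × (1 + 3960/14.09) = 210 × 282.0504 ≈ 59230.582 mm = 59.2306 m.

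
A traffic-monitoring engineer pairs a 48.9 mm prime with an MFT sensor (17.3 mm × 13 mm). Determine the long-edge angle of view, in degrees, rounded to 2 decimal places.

Angle of view α = 2·arctan(w/2f) with w = 17.3 mm and f = 48.9 mm.
w/2f = 0.17689; arctan(0.17689) ≈ 10.0314°, so α ≈ 20.0627°.

20.06°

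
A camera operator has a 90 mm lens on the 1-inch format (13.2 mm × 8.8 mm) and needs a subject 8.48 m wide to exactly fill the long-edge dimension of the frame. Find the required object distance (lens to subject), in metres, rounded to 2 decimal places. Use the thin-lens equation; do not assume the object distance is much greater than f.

W: 8.48 m = 8480 mm.
Magnification m = w/W = dᵢ/dₒ; combined with 1/f = 1/dₒ + 1/dᵢ this gives dₒ = f·(1 + W/w).
dₒ = 90 mm × (1 + 8480/13.2) = 90 × 643.4242 ≈ 57908.182 mm = 57.9082 m.

57.91 m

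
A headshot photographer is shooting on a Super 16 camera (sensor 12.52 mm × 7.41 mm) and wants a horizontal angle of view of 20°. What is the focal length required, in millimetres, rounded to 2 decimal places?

From α = 2·arctan(w/2f) we get f = w / (2·tan(α/2)).
With w = 12.52 mm and α/2 = 10°, tan(α/2) ≈ 0.17633, so f ≈ 12.52 / 0.35265 ≈ 35.5022 mm.

35.50 mm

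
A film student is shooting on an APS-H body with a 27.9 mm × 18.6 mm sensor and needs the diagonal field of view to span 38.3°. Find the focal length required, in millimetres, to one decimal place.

Sensor diagonal = √(27.9² + 18.6²) = √1124.3700 ≈ 33.5316 mm.
From α = 2·arctan(d/2f) we get f = d / (2·tan(α/2)).
With d = 33.5316 mm and α/2 = 19.15°, tan(α/2) ≈ 0.34726, so f ≈ 33.5316 / 0.69452 ≈ 48.2805 mm.

48.3 mm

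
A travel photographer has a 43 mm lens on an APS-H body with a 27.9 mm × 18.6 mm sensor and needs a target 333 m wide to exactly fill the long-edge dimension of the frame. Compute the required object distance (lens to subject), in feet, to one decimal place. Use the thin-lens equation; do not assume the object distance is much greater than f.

W: 333 m = 333000 mm.
Magnification m = w/W = dᵢ/dₒ; combined with 1/f = 1/dₒ + 1/dᵢ this gives dₒ = f·(1 + W/w).
dₒ = 43 mm × (1 + 333000/27.9) = 43 × 11936.4839 ≈ 513268.806 mm = 513268.806/304.8 ft = 1683.95 ft.

1684.0 ft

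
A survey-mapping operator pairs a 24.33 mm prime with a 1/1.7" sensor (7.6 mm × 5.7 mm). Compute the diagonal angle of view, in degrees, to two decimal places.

22.09°

Sensor diagonal = √(7.6² + 5.7²) = √90.2500 ≈ 9.5000 mm.
Angle of view α = 2·arctan(d/2f) with d = 9.5000 mm and f = 24.33 mm.
d/2f = 0.19523; arctan(0.19523) ≈ 11.0470°, so α ≈ 22.0941°.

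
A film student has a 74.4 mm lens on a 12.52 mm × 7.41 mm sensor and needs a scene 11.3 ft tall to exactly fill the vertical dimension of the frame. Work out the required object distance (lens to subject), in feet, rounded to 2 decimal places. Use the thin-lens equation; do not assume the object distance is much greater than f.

113.70 ft

W: 11.3 ft × 304.8 mm/ft = 3444.24 mm.
Magnification m = h/W = dᵢ/dₒ; combined with 1/f = 1/dₒ + 1/dᵢ this gives dₒ = f·(1 + W/h).
dₒ = 74.4 mm × (1 + 3444.24/7.41) = 74.4 × 465.8097 ≈ 34656.242 mm = 34656.242/304.8 ft = 113.702 ft.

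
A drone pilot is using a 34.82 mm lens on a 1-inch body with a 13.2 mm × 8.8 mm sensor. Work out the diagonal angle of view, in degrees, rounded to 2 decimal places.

25.67°

Sensor diagonal = √(13.2² + 8.8²) = √251.6800 ≈ 15.8644 mm.
Angle of view α = 2·arctan(d/2f) with d = 15.8644 mm and f = 34.82 mm.
d/2f = 0.22781; arctan(0.22781) ≈ 12.8333°, so α ≈ 25.6667°.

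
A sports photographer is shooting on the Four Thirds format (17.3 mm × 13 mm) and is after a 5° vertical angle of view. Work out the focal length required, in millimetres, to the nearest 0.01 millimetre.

From α = 2·arctan(h/2f) we get f = h / (2·tan(α/2)).
With h = 13 mm and α/2 = 2.5°, tan(α/2) ≈ 0.04366, so f ≈ 13 / 0.08732 ≈ 148.8745 mm.

148.87 mm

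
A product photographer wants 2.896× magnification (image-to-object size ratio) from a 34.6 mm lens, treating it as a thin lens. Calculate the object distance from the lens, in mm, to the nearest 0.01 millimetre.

With m = dᵢ/dₒ and 1/f = 1/dₒ + 1/dᵢ, substituting dᵢ = m·dₒ gives 1/f = (1 + 1/m)/dₒ, hence dₒ = f·(1 + 1/m).
dₒ = 34.6 × (1 + 1/2.896) = 34.6 × 1.34530 ≈ 46.548 mm.

46.55 mm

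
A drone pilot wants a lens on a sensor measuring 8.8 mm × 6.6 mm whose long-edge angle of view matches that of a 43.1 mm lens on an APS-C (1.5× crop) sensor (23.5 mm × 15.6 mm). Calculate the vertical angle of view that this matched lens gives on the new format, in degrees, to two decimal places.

23.11°

Equal long-edge AOV ⇒ f₂ = f₁ · 8.8/23.5 = 43.1 × 0.37447 ≈ 16.1396 mm.
Vertical AOV on the new format = 2·arctan(6.6 / (2 × 16.1396)) = 2·arctan(0.20447) ≈ 23.1116°.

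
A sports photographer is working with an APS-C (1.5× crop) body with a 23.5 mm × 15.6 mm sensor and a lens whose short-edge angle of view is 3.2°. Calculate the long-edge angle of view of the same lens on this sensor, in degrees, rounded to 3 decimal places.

From the short-edge AOV: f = 15.6 / (2·tan(1.6°)) = 15.6 / 0.05587 ≈ 279.2443 mm.
Long-edge AOV = 2·arctan(23.5 / (2 × 279.2443)) = 2·arctan(0.04208) ≈ 4.8189°.

4.819°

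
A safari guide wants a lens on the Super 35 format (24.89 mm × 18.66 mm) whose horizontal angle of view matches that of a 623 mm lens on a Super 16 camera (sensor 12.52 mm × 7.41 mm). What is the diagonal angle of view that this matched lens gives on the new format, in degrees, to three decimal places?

1.439°

Equal horizontal AOV ⇒ f₂ = f₁ · 24.89/12.52 = 623 × 1.98802 ≈ 1238.5359 mm.
Sensor diagonal = √(24.89² + 18.66²) = √967.7077 ≈ 31.1080 mm.
Diagonal AOV on the new format = 2·arctan(31.1080 / (2 × 1238.5359)) = 2·arctan(0.01256) ≈ 1.4390°.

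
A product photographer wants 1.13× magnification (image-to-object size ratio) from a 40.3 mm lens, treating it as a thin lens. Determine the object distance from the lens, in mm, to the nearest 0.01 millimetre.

With m = dᵢ/dₒ and 1/f = 1/dₒ + 1/dᵢ, substituting dᵢ = m·dₒ gives 1/f = (1 + 1/m)/dₒ, hence dₒ = f·(1 + 1/m).
dₒ = 40.3 × (1 + 1/1.13) = 40.3 × 1.88496 ≈ 75.964 mm.

75.96 mm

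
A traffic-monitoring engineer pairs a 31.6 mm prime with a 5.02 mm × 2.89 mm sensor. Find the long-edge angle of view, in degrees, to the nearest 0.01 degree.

Angle of view α = 2·arctan(w/2f) with w = 5.02 mm and f = 31.6 mm.
w/2f = 0.07943; arctan(0.07943) ≈ 4.5415°, so α ≈ 9.0830°.

9.08°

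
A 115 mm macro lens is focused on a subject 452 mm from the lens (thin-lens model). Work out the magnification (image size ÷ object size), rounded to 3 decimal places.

0.341×

Thin lens: 1/f = 1/dₒ + 1/dᵢ → 1/dᵢ = 1/115 − 1/452 = 0.0064833 mm⁻¹, so dᵢ ≈ 154.2433 mm.
Magnification m = dᵢ/dₒ = 154.2433/452 ≈ 0.34125.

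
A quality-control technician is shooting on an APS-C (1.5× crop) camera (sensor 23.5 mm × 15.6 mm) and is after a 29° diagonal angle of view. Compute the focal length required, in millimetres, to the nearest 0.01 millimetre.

54.53 mm

Sensor diagonal = √(23.5² + 15.6²) = √795.6100 ≈ 28.2066 mm.
From α = 2·arctan(d/2f) we get f = d / (2·tan(α/2)).
With d = 28.2066 mm and α/2 = 14.5°, tan(α/2) ≈ 0.25862, so f ≈ 28.2066 / 0.51724 ≈ 54.5333 mm.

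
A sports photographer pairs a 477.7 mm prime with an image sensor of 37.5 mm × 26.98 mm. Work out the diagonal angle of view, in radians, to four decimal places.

0.0966 rad

Sensor diagonal = √(37.5² + 26.98²) = √2134.1704 ≈ 46.1971 mm.
Angle of view α = 2·arctan(d/2f) with d = 46.1971 mm and f = 477.7 mm.
d/2f = 0.04835; arctan(0.04835) ≈ 0.0483 rad, so α ≈ 0.0966 rad.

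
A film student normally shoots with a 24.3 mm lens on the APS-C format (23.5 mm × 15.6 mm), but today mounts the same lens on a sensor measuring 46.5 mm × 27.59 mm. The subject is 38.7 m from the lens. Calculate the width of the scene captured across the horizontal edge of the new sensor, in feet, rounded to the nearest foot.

243 ft

The focal length stays 24.3 mm; the relevant sensor dimension is now w = 46.5 mm. Object distance dₒ = 38.7 m = 38700 mm.
Thin-lens field width W = w·(dₒ − f)/f = 46.5 × (38700 − 24.3)/24.3 ≈ 74009.056 mm = 74009.056/304.8 ft = 242.812 ft.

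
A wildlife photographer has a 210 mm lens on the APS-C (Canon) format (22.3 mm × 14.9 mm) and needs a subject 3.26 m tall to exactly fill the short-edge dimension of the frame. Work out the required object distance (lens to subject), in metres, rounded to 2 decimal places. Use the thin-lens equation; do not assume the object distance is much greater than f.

W: 3.26 m = 3260 mm.
Magnification m = h/W = dᵢ/dₒ; combined with 1/f = 1/dₒ + 1/dᵢ this gives dₒ = f·(1 + W/h).
dₒ = 210 mm × (1 + 3260/14.9) = 210 × 219.7919 ≈ 46156.309 mm = 46.1563 m.

46.16 m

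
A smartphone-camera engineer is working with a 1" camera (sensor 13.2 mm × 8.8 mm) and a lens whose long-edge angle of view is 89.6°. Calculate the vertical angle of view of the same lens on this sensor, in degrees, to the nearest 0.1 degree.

67.0°

From the long-edge AOV: f = 13.2 / (2·tan(44.8°)) = 13.2 / 1.98609 ≈ 6.6462 mm.
Vertical AOV = 2·arctan(8.8 / (2 × 6.6462)) = 2·arctan(0.66203) ≈ 67.0114°.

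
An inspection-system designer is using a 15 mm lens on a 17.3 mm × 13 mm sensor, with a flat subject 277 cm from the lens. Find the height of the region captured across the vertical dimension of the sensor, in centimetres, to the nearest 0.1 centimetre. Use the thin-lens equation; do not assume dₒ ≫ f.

dₒ: 277 cm = 2770 mm.
Similar triangles through the lens centre give W/dₒ = h/dᵢ; with 1/f = 1/dₒ + 1/dᵢ this gives W = h·(dₒ − f)/f.
W = 13 mm × (2770 − 15) / 15 = 13 × 183.6667 ≈ 2387.667 mm = 238.767 cm.

238.8 cm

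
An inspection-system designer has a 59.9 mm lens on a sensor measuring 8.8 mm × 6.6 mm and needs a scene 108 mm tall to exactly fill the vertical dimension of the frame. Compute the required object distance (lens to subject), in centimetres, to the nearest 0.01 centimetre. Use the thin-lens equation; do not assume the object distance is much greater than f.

104.01 cm

Magnification m = h/W = dᵢ/dₒ; combined with 1/f = 1/dₒ + 1/dᵢ this gives dₒ = f·(1 + W/h).
dₒ = 59.9 mm × (1 + 108/6.6) = 59.9 × 17.3636 ≈ 1040.082 mm = 104.008 cm.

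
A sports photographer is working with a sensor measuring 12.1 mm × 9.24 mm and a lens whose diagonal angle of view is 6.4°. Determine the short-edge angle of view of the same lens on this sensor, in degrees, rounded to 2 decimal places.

Sensor diagonal = √(12.1² + 9.24²) = √231.7876 ≈ 15.2246 mm.
From the diagonal AOV: f = 15.2246 / (2·tan(3.2°)) = 15.2246 / 0.11182 ≈ 136.1557 mm.
Short-edge AOV = 2·arctan(9.24 / (2 × 136.1557)) = 2·arctan(0.03393) ≈ 3.8868°.

3.89°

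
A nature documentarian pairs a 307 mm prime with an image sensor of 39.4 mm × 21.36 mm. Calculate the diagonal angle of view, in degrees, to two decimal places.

8.35°

Sensor diagonal = √(39.4² + 21.36²) = √2008.6096 ≈ 44.8175 mm.
Angle of view α = 2·arctan(d/2f) with d = 44.8175 mm and f = 307 mm.
d/2f = 0.07299; arctan(0.07299) ≈ 4.1748°, so α ≈ 8.3495°.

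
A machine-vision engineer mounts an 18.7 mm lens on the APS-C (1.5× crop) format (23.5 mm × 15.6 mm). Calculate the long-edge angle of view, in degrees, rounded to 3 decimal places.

64.286°

Angle of view α = 2·arctan(w/2f) with w = 23.5 mm and f = 18.7 mm.
w/2f = 0.62834; arctan(0.62834) ≈ 32.1429°, so α ≈ 64.2858°.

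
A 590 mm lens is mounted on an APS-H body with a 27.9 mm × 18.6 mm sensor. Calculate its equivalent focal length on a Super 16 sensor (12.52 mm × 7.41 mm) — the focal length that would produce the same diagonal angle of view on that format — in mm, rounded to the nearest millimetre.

256 mm

Sensor diagonal = √(27.9² + 18.6²) = √1124.3700 ≈ 33.5316 mm.
Sensor diagonal = √(12.52² + 7.41²) = √211.6585 ≈ 14.5485 mm.
Equal angle of view means equal diagonal/f ratio, so f₂ = f₁ · (diagonal₂/diagonal₁) = 590 × 14.5485/33.5316.
f₂ = 590 × 0.43387 ≈ 255.985 mm.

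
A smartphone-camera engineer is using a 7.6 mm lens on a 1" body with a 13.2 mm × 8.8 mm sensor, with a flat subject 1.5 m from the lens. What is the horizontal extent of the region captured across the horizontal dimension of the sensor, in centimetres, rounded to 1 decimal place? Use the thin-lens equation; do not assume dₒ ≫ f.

dₒ: 1.5 m = 1500 mm.
Similar triangles through the lens centre give W/dₒ = w/dᵢ; with 1/f = 1/dₒ + 1/dᵢ this gives W = w·(dₒ − f)/f.
W = 13.2 mm × (1500 − 7.6) / 7.6 = 13.2 × 196.3684 ≈ 2592.063 mm = 259.206 cm.

259.2 cm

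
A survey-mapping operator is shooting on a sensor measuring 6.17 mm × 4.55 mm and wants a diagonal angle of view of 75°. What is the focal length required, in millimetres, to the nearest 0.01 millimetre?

Sensor diagonal = √(6.17² + 4.55²) = √58.7714 ≈ 7.6663 mm.
From α = 2·arctan(d/2f) we get f = d / (2·tan(α/2)).
With d = 7.6663 mm and α/2 = 37.5°, tan(α/2) ≈ 0.76733, so f ≈ 7.6663 / 1.53465 ≈ 4.9954 mm.

5.00 mm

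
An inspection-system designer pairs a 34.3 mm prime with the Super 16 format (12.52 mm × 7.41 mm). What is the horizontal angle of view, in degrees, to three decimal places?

Angle of view α = 2·arctan(w/2f) with w = 12.52 mm and f = 34.3 mm.
w/2f = 0.18251; arctan(0.18251) ≈ 10.3431°, so α ≈ 20.6861°.

20.686°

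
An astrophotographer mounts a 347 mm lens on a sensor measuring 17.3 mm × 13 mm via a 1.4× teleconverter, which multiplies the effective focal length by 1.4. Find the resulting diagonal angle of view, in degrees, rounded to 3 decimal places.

2.552°

Effective focal length f = 347 × 1.4 = 485.8 mm.
Sensor diagonal = √(17.3² + 13²) = √468.2900 ≈ 21.6400 mm.
α = 2·arctan(21.640 / (2 × 485.8)) = 2·arctan(0.02227) ≈ 2.5518°.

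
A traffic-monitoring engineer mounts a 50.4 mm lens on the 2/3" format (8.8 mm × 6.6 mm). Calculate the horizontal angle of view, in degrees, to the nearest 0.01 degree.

Angle of view α = 2·arctan(w/2f) with w = 8.8 mm and f = 50.4 mm.
w/2f = 0.08730; arctan(0.08730) ≈ 4.9894°, so α ≈ 9.9787°.

9.98°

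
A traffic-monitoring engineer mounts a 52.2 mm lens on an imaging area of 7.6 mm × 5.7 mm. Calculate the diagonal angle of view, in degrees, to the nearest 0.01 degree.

Sensor diagonal = √(7.6² + 5.7²) = √90.2500 ≈ 9.5000 mm.
Angle of view α = 2·arctan(d/2f) with d = 9.5000 mm and f = 52.2 mm.
d/2f = 0.09100; arctan(0.09100) ≈ 5.1994°, so α ≈ 10.3988°.

10.40°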